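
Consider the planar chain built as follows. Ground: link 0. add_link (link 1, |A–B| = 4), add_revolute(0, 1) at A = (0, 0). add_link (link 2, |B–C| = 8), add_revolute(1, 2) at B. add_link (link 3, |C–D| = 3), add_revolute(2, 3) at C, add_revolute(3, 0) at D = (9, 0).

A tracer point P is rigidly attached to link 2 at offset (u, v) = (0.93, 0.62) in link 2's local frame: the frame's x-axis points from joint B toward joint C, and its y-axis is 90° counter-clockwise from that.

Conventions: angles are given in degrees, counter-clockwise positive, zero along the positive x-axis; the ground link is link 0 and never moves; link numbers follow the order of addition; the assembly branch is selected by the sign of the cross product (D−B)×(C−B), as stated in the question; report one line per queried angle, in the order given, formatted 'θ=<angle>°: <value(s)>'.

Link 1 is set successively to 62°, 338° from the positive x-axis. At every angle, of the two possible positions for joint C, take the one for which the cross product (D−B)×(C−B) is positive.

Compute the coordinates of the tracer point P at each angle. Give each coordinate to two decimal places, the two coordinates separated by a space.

A=(0,0), D=(9.00,0)
θ=62°: B = A + 4.00·(cos62°, sin62°) = (1.8779, 3.5318)
θ=62°: |BD| = 7.9497
θ=62°: circle(B,8.00) ∩ circle(D,3.00): a=7.4341, h=2.9554
θ=62°:   candidates: C₊=(9.8510,2.8768) cross=23.494; C₋=(7.2251,-2.4186) cross=-23.494
θ=62°:   branch + wants cross > 0 → take C=(9.8510,2.8768) (cross=23.494)
θ=62°: ex = (C−B)/|BC| = (0.9966,-0.0819); ey = (0.0819,0.9966)
θ=62°: P = B + 0.93·ex + 0.62·ey = (2.8555,4.0736)
θ=338°: B = A + 4.00·(cos338°, sin338°) = (3.7087, -1.4984)
θ=338°: |BD| = 5.4993
θ=338°: circle(B,8.00) ∩ circle(D,3.00): a=7.7503, h=1.9833
θ=338°:   candidates: C₊=(10.6254,2.5215) cross=10.907; C₋=(11.7061,-1.2949) cross=-10.907
θ=338°:   branch + wants cross > 0 → take C=(10.6254,2.5215) (cross=10.907)
θ=338°: ex = (C−B)/|BC| = (0.8646,0.5025); ey = (-0.5025,0.8646)
θ=338°: P = B + 0.93·ex + 0.62·ey = (4.2012,-0.4951)

θ=62°: 2.86 4.07
θ=338°: 4.20 -0.50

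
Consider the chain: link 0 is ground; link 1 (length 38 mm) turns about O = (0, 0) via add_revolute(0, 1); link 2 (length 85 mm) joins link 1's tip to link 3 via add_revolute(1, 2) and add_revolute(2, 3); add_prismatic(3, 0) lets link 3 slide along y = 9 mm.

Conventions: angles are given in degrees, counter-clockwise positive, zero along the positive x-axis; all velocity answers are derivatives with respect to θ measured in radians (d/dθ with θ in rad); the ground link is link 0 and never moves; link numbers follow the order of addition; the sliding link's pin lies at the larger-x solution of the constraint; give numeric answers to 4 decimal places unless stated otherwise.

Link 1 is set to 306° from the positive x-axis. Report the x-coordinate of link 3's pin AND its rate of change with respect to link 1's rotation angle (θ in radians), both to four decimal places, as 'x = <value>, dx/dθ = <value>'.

geometry: r = 38 mm, L = 85 mm, e = 9 mm
crank pin P = (r cos θ, r sin θ) = (22.335840, -30.742646)
h = r sin θ − e = -30.742646 − 9 = -39.742646
x = r cos θ + √(L² − h²) = 22.335840 + 75.136689 = 97.472529
dx/dθ = −r sin θ − h·r cos θ/√(L² − h²) (θ in radians; h = -39.742646) = 42.556919

x = 97.4725, dx/dθ = 42.5569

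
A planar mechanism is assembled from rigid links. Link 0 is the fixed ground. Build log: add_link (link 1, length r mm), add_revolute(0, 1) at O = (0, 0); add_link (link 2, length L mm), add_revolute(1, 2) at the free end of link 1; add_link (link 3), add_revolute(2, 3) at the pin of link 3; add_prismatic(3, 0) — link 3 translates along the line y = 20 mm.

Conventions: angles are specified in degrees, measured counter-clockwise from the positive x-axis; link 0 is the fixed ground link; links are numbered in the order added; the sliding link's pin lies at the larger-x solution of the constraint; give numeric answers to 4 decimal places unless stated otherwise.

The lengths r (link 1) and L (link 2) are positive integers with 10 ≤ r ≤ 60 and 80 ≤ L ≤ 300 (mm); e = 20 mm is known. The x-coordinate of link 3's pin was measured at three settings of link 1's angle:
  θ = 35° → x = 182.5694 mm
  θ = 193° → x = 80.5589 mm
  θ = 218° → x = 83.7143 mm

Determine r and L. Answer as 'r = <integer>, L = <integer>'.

constraint per measurement: (x − r cos θ)² + (r sin θ − e)² = L²
subtracting the θ₁ and θ₂ equations cancels the r² and L² terms:
r = (x₁² − x₂²) / (2[(x₁cos θ₁ + e sin θ₁) − (x₂cos θ₂ + e sin θ₂)]) = 55.0000 → r = 55
L² = (x₁ − r cos θ₁)² + (r sin θ₁ − e)² = 19043.9870 → L = 138.0000 → L = 138
check at θ₃=218°: x = 83.7143 (printed 83.7143) ✓

r = 55, L = 138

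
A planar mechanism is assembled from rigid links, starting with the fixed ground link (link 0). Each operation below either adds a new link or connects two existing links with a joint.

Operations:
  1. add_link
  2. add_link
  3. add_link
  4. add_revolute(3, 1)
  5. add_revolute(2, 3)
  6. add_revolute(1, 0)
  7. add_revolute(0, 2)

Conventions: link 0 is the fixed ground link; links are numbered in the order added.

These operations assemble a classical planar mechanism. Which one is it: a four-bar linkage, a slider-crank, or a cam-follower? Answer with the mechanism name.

links: 4 (incl. ground); joints: 4 revolute, 0 prismatic, 0 higher (cam) pair, forming one closed loop
4 links in a single 4R loop → four-bar linkage

four-bar linkage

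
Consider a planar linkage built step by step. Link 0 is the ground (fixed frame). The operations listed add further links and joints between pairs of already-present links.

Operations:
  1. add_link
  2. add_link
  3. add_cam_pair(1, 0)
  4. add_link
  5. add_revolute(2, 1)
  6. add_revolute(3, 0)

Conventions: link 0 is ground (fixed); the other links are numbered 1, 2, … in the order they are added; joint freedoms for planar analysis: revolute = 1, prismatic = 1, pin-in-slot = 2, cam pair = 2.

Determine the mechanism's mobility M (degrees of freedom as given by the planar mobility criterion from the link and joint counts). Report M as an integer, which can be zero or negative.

ground; <1,0,0>
#1 <2,0,0>
#2 <3,0,0>
C:1↔0 J2 <3,0,1>
#3 <4,0,1>
R:2↔1 J1 <4,1,1>
R:3↔0 J1 <4,2,1>
3×3 − 2×2 − 1×1 = 4

M = 4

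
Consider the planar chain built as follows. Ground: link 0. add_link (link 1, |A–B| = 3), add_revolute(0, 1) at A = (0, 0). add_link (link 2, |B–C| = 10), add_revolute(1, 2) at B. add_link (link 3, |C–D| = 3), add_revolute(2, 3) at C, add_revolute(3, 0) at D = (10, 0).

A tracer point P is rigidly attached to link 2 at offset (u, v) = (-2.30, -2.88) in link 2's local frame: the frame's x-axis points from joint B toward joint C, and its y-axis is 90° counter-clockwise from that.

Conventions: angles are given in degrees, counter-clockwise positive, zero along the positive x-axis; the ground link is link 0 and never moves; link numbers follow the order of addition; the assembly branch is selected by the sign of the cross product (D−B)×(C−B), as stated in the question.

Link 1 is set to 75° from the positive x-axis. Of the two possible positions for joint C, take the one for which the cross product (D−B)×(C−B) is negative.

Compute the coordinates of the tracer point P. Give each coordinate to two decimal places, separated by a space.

A=(0,0), D=(10.00,0)
B = A + 3.00·(cos75°, sin75°) = (0.7765, 2.8978)
|BD| = 9.6680
circle(B,10.00) ∩ circle(D,3.00): a=9.5402, h=2.9973
  candidates: C₊=(10.7765,2.8978) cross=28.978; C₋=(8.9797,-2.8212) cross=-28.978
  branch - wants cross < 0 → take C=(8.9797,-2.8212) (cross=-28.978)
ex = (C−B)/|BC| = (0.8203,-0.5719); ey = (0.5719,0.8203)
P = B + -2.30·ex + -2.88·ey = (-2.7574,1.8506)

-2.76 1.85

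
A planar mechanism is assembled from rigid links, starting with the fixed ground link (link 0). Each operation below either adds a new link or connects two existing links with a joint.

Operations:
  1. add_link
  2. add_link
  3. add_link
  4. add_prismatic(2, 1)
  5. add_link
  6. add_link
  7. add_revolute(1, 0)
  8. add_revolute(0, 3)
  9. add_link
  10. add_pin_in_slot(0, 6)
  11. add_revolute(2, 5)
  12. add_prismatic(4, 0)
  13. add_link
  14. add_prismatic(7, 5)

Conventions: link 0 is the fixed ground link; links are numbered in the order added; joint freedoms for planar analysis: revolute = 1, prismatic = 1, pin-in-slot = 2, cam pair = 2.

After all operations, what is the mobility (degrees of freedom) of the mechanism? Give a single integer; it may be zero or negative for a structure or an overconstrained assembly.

(L,J1,J2)=(1,0,0); link0 fixed
link1: (2,0,0)
link2: (3,0,0)
link3: (4,0,0)
P 2-1 [J1]: (4,1,0)
link4: (5,1,0)
link5: (6,1,0)
R 1-0 [J1]: (6,2,0)
R 0-3 [J1]: (6,3,0)
link6: (7,3,0)
PS 0-6 [J2]: (7,3,1)
R 2-5 [J1]: (7,4,1)
P 4-0 [J1]: (7,5,1)
link7: (8,5,1)
P 7-5 [J1]: (8,6,1)
Grübler: 3·7 − 2·6 − 1 = 8

M = 8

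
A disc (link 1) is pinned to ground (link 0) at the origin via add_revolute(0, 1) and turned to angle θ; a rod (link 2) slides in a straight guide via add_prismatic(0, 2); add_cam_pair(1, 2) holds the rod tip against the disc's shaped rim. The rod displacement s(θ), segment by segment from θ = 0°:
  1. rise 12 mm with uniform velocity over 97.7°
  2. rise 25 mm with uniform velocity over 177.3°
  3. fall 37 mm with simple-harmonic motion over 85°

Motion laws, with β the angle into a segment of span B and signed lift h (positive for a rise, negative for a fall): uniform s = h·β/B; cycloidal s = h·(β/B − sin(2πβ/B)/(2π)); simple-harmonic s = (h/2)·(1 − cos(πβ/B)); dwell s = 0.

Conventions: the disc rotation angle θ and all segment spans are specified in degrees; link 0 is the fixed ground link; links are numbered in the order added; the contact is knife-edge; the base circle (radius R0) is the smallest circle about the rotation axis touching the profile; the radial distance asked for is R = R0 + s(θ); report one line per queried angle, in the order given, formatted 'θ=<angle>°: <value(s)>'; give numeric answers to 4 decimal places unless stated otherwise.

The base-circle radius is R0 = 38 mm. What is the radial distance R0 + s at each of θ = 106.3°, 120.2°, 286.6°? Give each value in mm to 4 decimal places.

segment 1 (0° to 97.7°, uniform, h = 12) is passed completely: s = 0.0000 + (12) = 12.0000
θ = 106.3° falls in segment 2 (97.7° to 275°, uniform, h = 25): β = 106.3 − 97.7 = 8.6°, B = 177.3°; Δs = 25·8.6/177.3 = 1.2126; s = 12.0000 + 1.2126 = 13.2126
θ = 120.2° falls in segment 2 (97.7° to 275°, uniform, h = 25): β = 120.2 − 97.7 = 22.5°, B = 177.3°; Δs = 25·22.5/177.3 = 3.1726; s = 12.0000 + 3.1726 = 15.1726
segment 2 (97.7° to 275°, uniform, h = 25) is passed completely: s = 12.0000 + (25) = 37.0000
θ = 286.6° falls in segment 3 (275° to 360°, simple-harmonic, h = -37): β = 286.6 − 275 = 11.6°, B = 85°; Δs = -37/2·(1 − cos(π·0.1365)) = -1.6744; s = 37.0000 − 1.6744 = 35.3256
θ=106.3°: R = R0 + s = 38 + 13.2126 = 51.2126
θ=120.2°: R = R0 + s = 38 + 15.1726 = 53.1726
θ=286.6°: R = R0 + s = 38 + 35.3256 = 73.3256

θ=106.3°: 51.2126
θ=120.2°: 53.1726
θ=286.6°: 73.3256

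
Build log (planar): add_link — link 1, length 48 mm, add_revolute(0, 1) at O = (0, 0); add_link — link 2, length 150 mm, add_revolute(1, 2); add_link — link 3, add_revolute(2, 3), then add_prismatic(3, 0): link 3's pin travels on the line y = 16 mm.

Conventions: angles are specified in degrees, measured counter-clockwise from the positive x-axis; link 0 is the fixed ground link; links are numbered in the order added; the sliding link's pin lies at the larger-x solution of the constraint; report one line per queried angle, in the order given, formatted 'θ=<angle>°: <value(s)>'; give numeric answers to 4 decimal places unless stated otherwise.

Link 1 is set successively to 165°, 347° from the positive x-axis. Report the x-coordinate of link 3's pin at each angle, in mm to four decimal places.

geometry: r = 48 mm, L = 150 mm, e = 16 mm
θ=165°: crank pin P = (r cos θ, r sin θ) = (-46.364440, 12.423314)
θ=165°: h = r sin θ − e = 12.423314 − 16 = -3.576686
θ=165°: x = r cos θ + √(L² − h²) = -46.364440 + 149.957352 = 103.592912
θ=347°: crank pin P = (r cos θ, r sin θ) = (46.769763, -10.797651)
θ=347°: h = r sin θ − e = -10.797651 − 16 = -26.797651
θ=347°: x = r cos θ + √(L² − h²) = 46.769763 + 147.586876 = 194.356639

θ=165°: 103.5929
θ=347°: 194.3566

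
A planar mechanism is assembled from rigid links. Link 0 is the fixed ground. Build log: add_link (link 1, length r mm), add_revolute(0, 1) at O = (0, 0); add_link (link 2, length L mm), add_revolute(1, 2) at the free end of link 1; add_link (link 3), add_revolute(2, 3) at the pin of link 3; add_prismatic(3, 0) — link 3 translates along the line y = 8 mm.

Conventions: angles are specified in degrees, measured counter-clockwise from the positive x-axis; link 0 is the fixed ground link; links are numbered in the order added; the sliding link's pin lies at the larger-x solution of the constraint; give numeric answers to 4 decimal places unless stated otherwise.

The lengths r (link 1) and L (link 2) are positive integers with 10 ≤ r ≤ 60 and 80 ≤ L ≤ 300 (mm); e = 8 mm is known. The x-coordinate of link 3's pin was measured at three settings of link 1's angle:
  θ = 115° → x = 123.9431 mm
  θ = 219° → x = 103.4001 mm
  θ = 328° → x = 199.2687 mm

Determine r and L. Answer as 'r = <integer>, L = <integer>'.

constraint per measurement: (x − r cos θ)² + (r sin θ − e)² = L²
subtracting the θ₁ and θ₂ equations cancels the r² and L² terms:
r = (x₁² − x₂²) / (2[(x₁cos θ₁ + e sin θ₁) − (x₂cos θ₂ + e sin θ₂)]) = 57.9999 → r = 58
L² = (x₁ − r cos θ₁)² + (r sin θ₁ − e)² = 24024.9900 → L = 155.0000 → L = 155
check at θ₃=328°: x = 199.2687 (printed 199.2687) ✓

r = 58, L = 155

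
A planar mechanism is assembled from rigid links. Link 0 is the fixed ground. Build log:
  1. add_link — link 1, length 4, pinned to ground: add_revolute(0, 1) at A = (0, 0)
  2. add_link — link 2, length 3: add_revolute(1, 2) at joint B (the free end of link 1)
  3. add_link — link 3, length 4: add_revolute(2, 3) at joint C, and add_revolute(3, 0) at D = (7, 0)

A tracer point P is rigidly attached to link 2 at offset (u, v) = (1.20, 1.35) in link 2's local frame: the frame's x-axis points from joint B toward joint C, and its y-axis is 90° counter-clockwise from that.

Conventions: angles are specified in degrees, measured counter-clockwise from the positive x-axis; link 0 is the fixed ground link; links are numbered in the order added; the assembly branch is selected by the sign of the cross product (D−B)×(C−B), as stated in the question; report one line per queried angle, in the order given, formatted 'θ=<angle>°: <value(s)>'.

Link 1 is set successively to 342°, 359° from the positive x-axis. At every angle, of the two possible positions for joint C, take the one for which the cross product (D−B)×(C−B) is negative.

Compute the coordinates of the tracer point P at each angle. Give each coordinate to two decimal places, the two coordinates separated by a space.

A=(0,0), D=(7.00,0)
θ=342°: B = A + 4.00·(cos342°, sin342°) = (3.8042, -1.2361)
θ=342°: |BD| = 3.4265
θ=342°: circle(B,3.00) ∩ circle(D,4.00): a=0.6918, h=2.9191
θ=342°:   candidates: C₊=(3.3964,1.7361) cross=10.002; C₋=(5.5025,-3.7091) cross=-10.002
θ=342°:   branch - wants cross < 0 → take C=(5.5025,-3.7091) (cross=-10.002)
θ=342°: ex = (C−B)/|BC| = (0.5661,-0.8243); ey = (0.8243,0.5661)
θ=342°: P = B + 1.20·ex + 1.35·ey = (5.5964,-1.4611)
θ=359°: B = A + 4.00·(cos359°, sin359°) = (3.9994, -0.0698)
θ=359°: |BD| = 3.0014
θ=359°: circle(B,3.00) ∩ circle(D,4.00): a=0.3346, h=2.9813
θ=359°:   candidates: C₊=(4.2646,2.9184) cross=8.948; C₋=(4.4032,-3.0425) cross=-8.948
θ=359°:   branch - wants cross < 0 → take C=(4.4032,-3.0425) (cross=-8.948)
θ=359°: ex = (C−B)/|BC| = (0.1346,-0.9909); ey = (0.9909,0.1346)
θ=359°: P = B + 1.20·ex + 1.35·ey = (5.4986,-1.0772)

θ=342°: 5.60 -1.46
θ=359°: 5.50 -1.08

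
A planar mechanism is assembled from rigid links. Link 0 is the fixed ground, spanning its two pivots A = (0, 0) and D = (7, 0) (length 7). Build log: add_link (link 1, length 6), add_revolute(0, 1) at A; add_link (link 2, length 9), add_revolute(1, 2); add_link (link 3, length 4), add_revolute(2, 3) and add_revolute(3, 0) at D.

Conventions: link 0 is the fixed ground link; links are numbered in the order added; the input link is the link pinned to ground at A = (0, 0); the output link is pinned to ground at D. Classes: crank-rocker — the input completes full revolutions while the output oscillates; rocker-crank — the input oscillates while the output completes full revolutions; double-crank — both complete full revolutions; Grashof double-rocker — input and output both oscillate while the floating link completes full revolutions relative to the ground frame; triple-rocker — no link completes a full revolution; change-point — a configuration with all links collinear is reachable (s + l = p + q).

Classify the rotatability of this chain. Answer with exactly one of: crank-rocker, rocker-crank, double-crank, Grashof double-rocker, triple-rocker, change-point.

lengths: ground=7, input=6, coupler=9, output=4
sorted: s=4 (shortest), l=9 (longest), p+q=13
s + l = 13 vs p + q = 13
s + l = p + q → change-point (collinear configuration reachable)

change-point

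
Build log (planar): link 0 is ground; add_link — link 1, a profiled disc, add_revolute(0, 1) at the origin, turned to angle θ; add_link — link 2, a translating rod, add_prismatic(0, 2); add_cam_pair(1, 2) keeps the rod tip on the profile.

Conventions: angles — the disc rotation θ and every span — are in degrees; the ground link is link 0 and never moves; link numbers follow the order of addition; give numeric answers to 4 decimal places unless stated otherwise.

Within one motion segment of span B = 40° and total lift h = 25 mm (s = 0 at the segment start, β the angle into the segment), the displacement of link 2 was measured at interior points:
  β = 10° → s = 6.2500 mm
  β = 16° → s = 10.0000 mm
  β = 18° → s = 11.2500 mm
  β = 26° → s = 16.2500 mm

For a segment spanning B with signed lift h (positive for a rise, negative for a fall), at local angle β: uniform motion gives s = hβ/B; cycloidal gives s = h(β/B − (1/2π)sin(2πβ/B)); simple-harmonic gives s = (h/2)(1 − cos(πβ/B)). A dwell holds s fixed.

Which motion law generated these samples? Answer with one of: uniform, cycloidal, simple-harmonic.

candidates at β/B = r: uniform s = h·r (linear in β); cycloidal s = h·(r − sin(2πr)/(2π)); simple-harmonic s = (h/2)(1 − cos(πr))
β=10°: printed 6.2500 | uniform 6.2500, cycloidal 2.2711, simple-harmonic 3.6612
β=16°: printed 10.0000 | uniform 10.0000, cycloidal 7.6613, simple-harmonic 8.6373
β=18°: printed 11.2500 | uniform 11.2500, cycloidal 10.0205, simple-harmonic 10.5446
β=26°: printed 16.2500 | uniform 16.2500, cycloidal 19.4690, simple-harmonic 18.1749
only one law matches every sample → uniform

uniform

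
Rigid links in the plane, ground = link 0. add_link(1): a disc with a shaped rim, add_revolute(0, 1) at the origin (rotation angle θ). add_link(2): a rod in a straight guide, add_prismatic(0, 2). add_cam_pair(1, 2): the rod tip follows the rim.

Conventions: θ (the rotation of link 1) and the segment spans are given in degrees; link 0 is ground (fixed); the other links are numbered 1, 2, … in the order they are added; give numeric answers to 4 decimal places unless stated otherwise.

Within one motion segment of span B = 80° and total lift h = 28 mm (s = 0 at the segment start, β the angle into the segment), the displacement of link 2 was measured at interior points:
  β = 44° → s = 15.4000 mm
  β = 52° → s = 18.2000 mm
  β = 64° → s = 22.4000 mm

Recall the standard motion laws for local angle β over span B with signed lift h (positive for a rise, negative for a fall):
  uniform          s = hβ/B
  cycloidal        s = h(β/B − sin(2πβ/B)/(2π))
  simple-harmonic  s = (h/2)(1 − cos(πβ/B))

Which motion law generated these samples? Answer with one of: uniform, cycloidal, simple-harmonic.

candidates at β/B = r: uniform s = h·r (linear in β); cycloidal s = h·(r − sin(2πr)/(2π)); simple-harmonic s = (h/2)(1 − cos(πr))
β=44°: printed 15.4000 | uniform 15.4000, cycloidal 16.7771, simple-harmonic 16.1901
β=52°: printed 18.2000 | uniform 18.2000, cycloidal 21.8053, simple-harmonic 20.3559
β=64°: printed 22.4000 | uniform 22.4000, cycloidal 26.6382, simple-harmonic 25.3262
only one law matches every sample → uniform

uniform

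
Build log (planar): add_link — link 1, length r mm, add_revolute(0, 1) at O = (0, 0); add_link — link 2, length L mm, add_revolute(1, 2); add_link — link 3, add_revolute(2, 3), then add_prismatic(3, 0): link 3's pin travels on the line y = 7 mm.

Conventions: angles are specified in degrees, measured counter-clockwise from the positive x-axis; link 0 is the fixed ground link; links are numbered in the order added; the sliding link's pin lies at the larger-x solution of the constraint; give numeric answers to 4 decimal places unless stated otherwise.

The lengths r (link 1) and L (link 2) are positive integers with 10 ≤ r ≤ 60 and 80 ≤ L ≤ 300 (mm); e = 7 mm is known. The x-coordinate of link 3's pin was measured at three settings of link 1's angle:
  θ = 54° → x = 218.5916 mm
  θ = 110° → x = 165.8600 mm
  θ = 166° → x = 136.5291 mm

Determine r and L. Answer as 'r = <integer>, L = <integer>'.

constraint per measurement: (x − r cos θ)² + (r sin θ − e)² = L²
subtracting the θ₁ and θ₂ equations cancels the r² and L² terms:
r = (x₁² − x₂²) / (2[(x₁cos θ₁ + e sin θ₁) − (x₂cos θ₂ + e sin θ₂)]) = 55.0000 → r = 55
L² = (x₁ − r cos θ₁)² + (r sin θ₁ − e)² = 36100.0034 → L = 190.0000 → L = 190
check at θ₃=166°: x = 136.5291 (printed 136.5291) ✓

r = 55, L = 190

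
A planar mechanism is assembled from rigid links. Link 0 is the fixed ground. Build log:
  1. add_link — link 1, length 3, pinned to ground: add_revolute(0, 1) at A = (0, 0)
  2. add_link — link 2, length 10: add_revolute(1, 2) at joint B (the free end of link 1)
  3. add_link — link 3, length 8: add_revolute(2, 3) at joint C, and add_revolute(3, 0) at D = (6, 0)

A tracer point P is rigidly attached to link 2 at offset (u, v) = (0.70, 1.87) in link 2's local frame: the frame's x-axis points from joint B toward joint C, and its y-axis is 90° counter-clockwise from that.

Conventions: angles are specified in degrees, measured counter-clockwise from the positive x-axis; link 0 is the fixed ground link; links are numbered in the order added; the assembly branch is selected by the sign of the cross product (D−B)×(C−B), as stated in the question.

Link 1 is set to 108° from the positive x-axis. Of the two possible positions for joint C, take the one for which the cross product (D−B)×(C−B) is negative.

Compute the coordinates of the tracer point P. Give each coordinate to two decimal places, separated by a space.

A=(0,0), D=(6.00,0)
B = A + 3.00·(cos108°, sin108°) = (-0.9271, 2.8532)
|BD| = 7.4916
circle(B,10.00) ∩ circle(D,8.00): a=6.1485, h=7.8864
  candidates: C₊=(7.7616,7.8036) cross=59.082; C₋=(1.7546,-6.7806) cross=-59.082
  branch - wants cross < 0 → take C=(1.7546,-6.7806) (cross=-59.082)
ex = (C−B)/|BC| = (0.2682,-0.9634); ey = (0.9634,0.2682)
P = B + 0.70·ex + 1.87·ey = (1.0622,2.6803)

1.06 2.68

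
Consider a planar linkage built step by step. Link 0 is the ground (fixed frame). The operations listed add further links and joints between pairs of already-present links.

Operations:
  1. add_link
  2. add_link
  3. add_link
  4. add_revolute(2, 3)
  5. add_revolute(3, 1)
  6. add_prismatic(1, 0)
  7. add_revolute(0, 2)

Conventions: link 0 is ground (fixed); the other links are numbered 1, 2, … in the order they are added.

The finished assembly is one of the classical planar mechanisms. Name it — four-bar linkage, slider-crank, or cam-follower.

links: 4 (incl. ground); joints: 3 revolute, 1 prismatic, 0 higher (cam) pair, forming one closed loop
4 links, 3 revolutes + 1 prismatic in one loop → slider-crank

slider-crank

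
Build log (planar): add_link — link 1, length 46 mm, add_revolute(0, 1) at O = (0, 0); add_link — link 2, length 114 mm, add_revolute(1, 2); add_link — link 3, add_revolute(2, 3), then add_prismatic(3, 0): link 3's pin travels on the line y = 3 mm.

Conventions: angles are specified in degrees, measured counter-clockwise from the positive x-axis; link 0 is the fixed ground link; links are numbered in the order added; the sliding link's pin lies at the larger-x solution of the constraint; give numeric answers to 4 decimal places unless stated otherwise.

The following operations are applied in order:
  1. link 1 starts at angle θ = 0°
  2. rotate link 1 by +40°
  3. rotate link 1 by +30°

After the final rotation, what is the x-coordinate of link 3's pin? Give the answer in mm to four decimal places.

geometry: r = 46 mm, L = 114 mm, e = 3 mm; θ starts at 0°
rotate link 1 by +40°: θ ← 0° +40° = 40°
rotate link 1 by +30°: θ ← 40° +30° = 70°
crank pin P = (r cos θ, r sin θ) = (15.732927, 43.225861)
h = r sin θ − e = 43.225861 − 3 = 40.225861
x = r cos θ + √(L² − h²) = 15.732927 + 106.667147 = 122.400073

122.4001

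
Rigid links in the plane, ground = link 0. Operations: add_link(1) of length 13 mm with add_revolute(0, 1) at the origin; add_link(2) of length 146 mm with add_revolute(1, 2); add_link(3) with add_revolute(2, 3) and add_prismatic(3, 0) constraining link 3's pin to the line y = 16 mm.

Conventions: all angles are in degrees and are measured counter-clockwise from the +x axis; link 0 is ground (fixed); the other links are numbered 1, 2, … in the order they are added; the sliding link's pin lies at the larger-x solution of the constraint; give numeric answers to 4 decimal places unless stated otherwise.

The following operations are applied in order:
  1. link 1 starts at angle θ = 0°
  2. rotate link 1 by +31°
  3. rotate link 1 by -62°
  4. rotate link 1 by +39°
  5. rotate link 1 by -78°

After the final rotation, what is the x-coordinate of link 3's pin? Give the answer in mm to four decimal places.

geometry: r = 13 mm, L = 146 mm, e = 16 mm; θ starts at 0°
rotate link 1 by +31°: θ ← 0° +31° = 31°
rotate link 1 by -62°: θ ← 31° -62° = -31°
rotate link 1 by +39°: θ ← -31° +39° = 8°
rotate link 1 by -78°: θ ← 8° -78° = -70°
crank pin P = (r cos θ, r sin θ) = (4.446262, -12.216004)
h = r sin θ − e = -12.216004 − 16 = -28.216004
x = r cos θ + √(L² − h²) = 4.446262 + 143.247538 = 147.693800

147.6938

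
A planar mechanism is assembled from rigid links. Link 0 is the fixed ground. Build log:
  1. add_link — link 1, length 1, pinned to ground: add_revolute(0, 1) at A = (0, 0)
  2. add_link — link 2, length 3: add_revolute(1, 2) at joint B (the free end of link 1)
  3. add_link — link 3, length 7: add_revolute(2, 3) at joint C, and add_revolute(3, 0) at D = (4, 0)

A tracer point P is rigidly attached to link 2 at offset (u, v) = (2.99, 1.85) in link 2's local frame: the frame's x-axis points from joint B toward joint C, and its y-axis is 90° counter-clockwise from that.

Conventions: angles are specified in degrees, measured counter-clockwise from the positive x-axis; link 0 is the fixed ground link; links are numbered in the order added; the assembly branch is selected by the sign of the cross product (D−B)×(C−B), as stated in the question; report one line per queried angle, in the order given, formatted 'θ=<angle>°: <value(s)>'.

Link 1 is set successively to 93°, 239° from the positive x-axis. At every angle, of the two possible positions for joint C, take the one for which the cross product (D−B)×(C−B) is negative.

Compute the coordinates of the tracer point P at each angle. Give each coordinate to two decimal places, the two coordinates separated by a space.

A=(0,0), D=(4.00,0)
θ=93°: B = A + 1.00·(cos93°, sin93°) = (-0.0523, 0.9986)
θ=93°: |BD| = 4.1736
θ=93°: circle(B,3.00) ∩ circle(D,7.00): a=-2.7053, h=1.2967
θ=93°:   candidates: C₊=(-2.3688,2.9050) cross=5.412; C₋=(-2.9893,0.3869) cross=-5.412
θ=93°:   branch - wants cross < 0 → take C=(-2.9893,0.3869) (cross=-5.412)
θ=93°: ex = (C−B)/|BC| = (-0.9790,-0.2039); ey = (0.2039,-0.9790)
θ=93°: P = B + 2.99·ex + 1.85·ey = (-2.6023,-1.4222)
θ=239°: B = A + 1.00·(cos239°, sin239°) = (-0.5150, -0.8572)
θ=239°: |BD| = 4.5957
θ=239°: circle(B,3.00) ∩ circle(D,7.00): a=-2.0541, h=2.1865
θ=239°:   candidates: C₊=(-2.9409,0.9079) cross=10.048; C₋=(-2.1252,-3.3884) cross=-10.048
θ=239°:   branch - wants cross < 0 → take C=(-2.1252,-3.3884) (cross=-10.048)
θ=239°: ex = (C−B)/|BC| = (-0.5367,-0.8438); ey = (0.8438,-0.5367)
θ=239°: P = B + 2.99·ex + 1.85·ey = (-0.5589,-4.3729)

θ=93°: -2.60 -1.42
θ=239°: -0.56 -4.37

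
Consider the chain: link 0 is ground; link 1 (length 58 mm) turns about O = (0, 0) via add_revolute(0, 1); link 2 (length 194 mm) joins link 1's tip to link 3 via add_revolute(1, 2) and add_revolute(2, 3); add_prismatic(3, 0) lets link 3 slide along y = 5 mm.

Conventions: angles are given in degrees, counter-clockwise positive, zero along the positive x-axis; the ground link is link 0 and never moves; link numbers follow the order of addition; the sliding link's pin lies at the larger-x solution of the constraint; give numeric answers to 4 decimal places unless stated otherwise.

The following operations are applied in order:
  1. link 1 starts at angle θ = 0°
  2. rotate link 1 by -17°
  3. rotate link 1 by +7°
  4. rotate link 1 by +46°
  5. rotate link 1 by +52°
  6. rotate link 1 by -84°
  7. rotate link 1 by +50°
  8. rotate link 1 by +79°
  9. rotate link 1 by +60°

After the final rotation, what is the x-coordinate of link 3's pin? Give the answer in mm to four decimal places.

geometry: r = 58 mm, L = 194 mm, e = 5 mm; θ starts at 0°
rotate link 1 by -17°: θ ← 0° -17° = -17°
rotate link 1 by +7°: θ ← -17° +7° = -10°
rotate link 1 by +46°: θ ← -10° +46° = 36°
rotate link 1 by +52°: θ ← 36° +52° = 88°
rotate link 1 by -84°: θ ← 88° -84° = 4°
rotate link 1 by +50°: θ ← 4° +50° = 54°
rotate link 1 by +79°: θ ← 54° +79° = 133°
rotate link 1 by +60°: θ ← 133° +60° = 193°
crank pin P = (r cos θ, r sin θ) = (-56.513464, -13.047161)
h = r sin θ − e = -13.047161 − 5 = -18.047161
x = r cos θ + √(L² − h²) = -56.513464 + 193.158743 = 136.645279

136.6453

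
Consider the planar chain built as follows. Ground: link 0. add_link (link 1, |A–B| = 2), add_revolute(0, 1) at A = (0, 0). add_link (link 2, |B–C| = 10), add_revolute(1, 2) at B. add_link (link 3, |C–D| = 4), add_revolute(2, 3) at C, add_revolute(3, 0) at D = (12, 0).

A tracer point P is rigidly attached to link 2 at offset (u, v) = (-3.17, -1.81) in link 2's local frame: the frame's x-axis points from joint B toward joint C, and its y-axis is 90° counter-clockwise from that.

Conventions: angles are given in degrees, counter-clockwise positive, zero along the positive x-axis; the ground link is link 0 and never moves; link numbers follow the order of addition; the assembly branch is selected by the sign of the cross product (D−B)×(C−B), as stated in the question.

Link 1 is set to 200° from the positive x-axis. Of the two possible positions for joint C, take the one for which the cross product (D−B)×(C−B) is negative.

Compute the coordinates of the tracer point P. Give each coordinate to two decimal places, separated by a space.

A=(0,0), D=(12.00,0)
B = A + 2.00·(cos200°, sin200°) = (-1.8794, -0.6840)
|BD| = 13.8962
circle(B,10.00) ∩ circle(D,4.00): a=9.9705, h=0.7673
  candidates: C₊=(8.0413,0.5731) cross=10.663; C₋=(8.1168,-0.9596) cross=-10.663
  branch - wants cross < 0 → take C=(8.1168,-0.9596) (cross=-10.663)
ex = (C−B)/|BC| = (0.9996,-0.0276); ey = (0.0276,0.9996)
P = B + -3.17·ex + -1.81·ey = (-5.0981,-2.4060)

-5.10 -2.41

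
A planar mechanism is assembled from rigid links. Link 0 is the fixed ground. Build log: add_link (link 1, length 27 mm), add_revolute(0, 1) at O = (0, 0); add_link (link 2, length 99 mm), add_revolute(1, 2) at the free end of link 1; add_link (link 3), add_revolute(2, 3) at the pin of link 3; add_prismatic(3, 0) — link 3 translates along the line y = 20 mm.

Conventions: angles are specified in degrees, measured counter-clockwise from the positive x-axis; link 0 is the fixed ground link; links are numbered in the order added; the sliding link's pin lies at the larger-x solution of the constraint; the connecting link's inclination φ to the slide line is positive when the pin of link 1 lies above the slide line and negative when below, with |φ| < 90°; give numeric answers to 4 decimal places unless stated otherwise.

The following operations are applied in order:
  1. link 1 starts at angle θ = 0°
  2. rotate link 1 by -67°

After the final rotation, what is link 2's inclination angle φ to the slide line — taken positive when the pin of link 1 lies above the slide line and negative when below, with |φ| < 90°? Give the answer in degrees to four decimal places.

geometry: r = 27 mm, L = 99 mm, e = 20 mm; θ starts at 0°
rotate link 1 by -67°: θ ← 0° -67° = -67°
h = r sin θ − e = -24.853631 − 20 = -44.853631
sin φ = h / L = -44.853631 / 99 = -0.45306698
φ = arcsin(-0.45306698) = -26.940629°

-26.9406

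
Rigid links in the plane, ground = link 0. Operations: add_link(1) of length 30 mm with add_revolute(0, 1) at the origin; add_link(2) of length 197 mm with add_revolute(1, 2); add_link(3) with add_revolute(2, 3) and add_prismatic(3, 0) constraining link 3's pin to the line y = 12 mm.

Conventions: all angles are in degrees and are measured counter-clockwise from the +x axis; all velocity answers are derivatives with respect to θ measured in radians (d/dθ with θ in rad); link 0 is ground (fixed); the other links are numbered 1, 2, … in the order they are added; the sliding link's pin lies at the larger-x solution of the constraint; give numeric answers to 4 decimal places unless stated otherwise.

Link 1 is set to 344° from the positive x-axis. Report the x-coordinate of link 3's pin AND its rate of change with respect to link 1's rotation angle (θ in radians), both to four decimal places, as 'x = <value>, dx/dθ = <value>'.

geometry: r = 30 mm, L = 197 mm, e = 12 mm
crank pin P = (r cos θ, r sin θ) = (28.837851, -8.269121)
h = r sin θ − e = -8.269121 − 12 = -20.269121
x = r cos θ + √(L² − h²) = 28.837851 + 195.954492 = 224.792342
dx/dθ = −r sin θ − h·r cos θ/√(L² − h²) (θ in radians; h = -20.269121) = 11.252047

x = 224.7923, dx/dθ = 11.2520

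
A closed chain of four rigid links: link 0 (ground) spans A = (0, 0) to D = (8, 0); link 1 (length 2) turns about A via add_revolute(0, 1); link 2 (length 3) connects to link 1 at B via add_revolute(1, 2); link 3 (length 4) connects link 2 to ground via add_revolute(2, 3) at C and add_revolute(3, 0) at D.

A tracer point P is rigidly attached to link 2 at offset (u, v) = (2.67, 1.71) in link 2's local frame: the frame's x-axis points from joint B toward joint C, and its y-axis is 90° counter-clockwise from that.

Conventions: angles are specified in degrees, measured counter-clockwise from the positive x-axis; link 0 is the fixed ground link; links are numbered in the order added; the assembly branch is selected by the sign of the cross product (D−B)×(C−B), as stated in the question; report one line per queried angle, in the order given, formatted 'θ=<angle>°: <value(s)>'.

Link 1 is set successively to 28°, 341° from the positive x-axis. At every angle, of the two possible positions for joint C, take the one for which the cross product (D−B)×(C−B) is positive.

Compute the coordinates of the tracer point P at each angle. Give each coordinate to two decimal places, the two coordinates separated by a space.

A=(0,0), D=(8.00,0)
θ=28°: B = A + 2.00·(cos28°, sin28°) = (1.7659, 0.9389)
θ=28°: |BD| = 6.3044
θ=28°: circle(B,3.00) ∩ circle(D,4.00): a=2.5970, h=1.5018
θ=28°:   candidates: C₊=(4.5576,2.0372) cross=9.468; C₋=(4.1103,-0.9329) cross=-9.468
θ=28°:   branch + wants cross > 0 → take C=(4.5576,2.0372) (cross=9.468)
θ=28°: ex = (C−B)/|BC| = (0.9306,0.3661); ey = (-0.3661,0.9306)
θ=28°: P = B + 2.67·ex + 1.71·ey = (3.6245,3.5077)
θ=341°: B = A + 2.00·(cos341°, sin341°) = (1.8910, -0.6511)
θ=341°: |BD| = 6.1436
θ=341°: circle(B,3.00) ∩ circle(D,4.00): a=2.5021, h=1.6552
θ=341°:   candidates: C₊=(4.2036,1.2599) cross=10.169; C₋=(4.5545,-2.0318) cross=-10.169
θ=341°:   branch + wants cross > 0 → take C=(4.2036,1.2599) (cross=10.169)
θ=341°: ex = (C−B)/|BC| = (0.7709,0.6370); ey = (-0.6370,0.7709)
θ=341°: P = B + 2.67·ex + 1.71·ey = (2.8599,2.3678)

θ=28°: 3.62 3.51
θ=341°: 2.86 2.37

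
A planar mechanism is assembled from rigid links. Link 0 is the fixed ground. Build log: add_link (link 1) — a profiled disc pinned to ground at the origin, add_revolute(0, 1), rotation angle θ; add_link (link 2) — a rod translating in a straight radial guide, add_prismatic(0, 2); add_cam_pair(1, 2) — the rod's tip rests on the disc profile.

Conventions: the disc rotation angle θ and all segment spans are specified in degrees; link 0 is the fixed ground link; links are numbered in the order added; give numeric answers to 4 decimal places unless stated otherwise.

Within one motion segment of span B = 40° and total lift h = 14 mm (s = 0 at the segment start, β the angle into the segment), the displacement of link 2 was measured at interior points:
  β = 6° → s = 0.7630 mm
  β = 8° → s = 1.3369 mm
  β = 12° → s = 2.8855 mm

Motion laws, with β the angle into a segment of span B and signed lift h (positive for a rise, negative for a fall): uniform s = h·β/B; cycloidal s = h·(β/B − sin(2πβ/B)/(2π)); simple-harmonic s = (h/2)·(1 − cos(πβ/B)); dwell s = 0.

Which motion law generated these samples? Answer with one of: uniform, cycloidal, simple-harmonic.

candidates at β/B = r: uniform s = h·r (linear in β); cycloidal s = h·(r − sin(2πr)/(2π)); simple-harmonic s = (h/2)(1 − cos(πr))
β=6°: printed 0.7630 | uniform 2.1000, cycloidal 0.2974, simple-harmonic 0.7630
β=8°: printed 1.3369 | uniform 2.8000, cycloidal 0.6809, simple-harmonic 1.3369
β=12°: printed 2.8855 | uniform 4.2000, cycloidal 2.0809, simple-harmonic 2.8855
only one law matches every sample → simple-harmonic

simple-harmonic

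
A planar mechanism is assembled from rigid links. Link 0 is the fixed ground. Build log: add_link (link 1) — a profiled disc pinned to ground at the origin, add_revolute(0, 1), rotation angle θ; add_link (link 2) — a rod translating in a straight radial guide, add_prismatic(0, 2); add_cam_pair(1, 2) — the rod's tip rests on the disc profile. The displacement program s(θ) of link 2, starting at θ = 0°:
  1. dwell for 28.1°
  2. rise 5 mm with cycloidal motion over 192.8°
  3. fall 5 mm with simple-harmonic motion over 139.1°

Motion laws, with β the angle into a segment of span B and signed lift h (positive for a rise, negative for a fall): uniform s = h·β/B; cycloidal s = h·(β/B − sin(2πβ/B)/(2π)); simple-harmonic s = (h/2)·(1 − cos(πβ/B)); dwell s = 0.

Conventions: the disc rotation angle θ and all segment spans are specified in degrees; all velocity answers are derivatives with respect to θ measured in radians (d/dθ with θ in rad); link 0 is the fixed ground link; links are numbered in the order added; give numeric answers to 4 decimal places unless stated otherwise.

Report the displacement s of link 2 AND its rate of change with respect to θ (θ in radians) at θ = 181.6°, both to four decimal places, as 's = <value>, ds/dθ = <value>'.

seg 1 [0°–28.1°] dwell: s stays 0.0000
seg 2 [28.1°–220.9°] cycloidal, h=5: θ=181.6° here. β=153.5, B=192.8. 5·(0.7962 − sin(2π·0.7962)/(2π)) = 4.7433 → s = 4.7433
velocity in seg [28.1°–220.9°] (cycloidal), θ in radians: β = 153.5° = 2.6791 rad, B = 192.8° = 3.3650 rad; ds/dθ = (h/B)(1 − cos(2πβ/B)) = (5/3.3650)(1 − cos(2π·0.7962)) = 1.060932 mm/rad

s = 4.7433, ds/dθ = 1.0609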